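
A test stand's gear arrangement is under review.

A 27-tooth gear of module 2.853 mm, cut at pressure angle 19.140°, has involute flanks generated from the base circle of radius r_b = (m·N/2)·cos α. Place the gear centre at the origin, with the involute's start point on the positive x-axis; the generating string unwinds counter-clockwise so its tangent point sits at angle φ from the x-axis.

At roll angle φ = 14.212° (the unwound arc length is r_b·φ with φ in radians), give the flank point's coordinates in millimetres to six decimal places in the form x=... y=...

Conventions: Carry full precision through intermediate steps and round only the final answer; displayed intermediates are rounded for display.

x=37.488584 y=0.183967

class = single-mesh tooth geometry [base-circle involute, m = 2.853, 27T]
pitch radius r_p = m·N/2 = 2.853·27/2 = 38.515500
base radius r_b = r_p·cos α = 38.515500·cos 19.140° = 36.386372
roll angle φ = 14.212° = 0.24804619 rad
x = r_b·(cos φ + φ·sin φ) = 37.488584
y = r_b·(sin φ − φ·cos φ) = 0.183967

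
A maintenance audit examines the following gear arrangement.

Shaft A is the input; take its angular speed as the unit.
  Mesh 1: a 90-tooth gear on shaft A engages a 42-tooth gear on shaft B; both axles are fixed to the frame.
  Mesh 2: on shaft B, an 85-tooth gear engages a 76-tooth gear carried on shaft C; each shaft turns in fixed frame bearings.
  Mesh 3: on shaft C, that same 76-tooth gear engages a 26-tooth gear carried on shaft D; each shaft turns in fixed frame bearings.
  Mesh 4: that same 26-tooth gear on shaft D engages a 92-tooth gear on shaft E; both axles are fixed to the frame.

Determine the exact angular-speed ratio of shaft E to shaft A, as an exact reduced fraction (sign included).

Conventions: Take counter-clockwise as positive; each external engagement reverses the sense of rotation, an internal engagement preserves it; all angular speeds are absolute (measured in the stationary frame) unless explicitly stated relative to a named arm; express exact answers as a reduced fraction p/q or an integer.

class = fixed-axis compound train [4 meshes; 4 ratios multiply, 4 sense flips]
mesh 1 [90T→42T]: running ratio 15/7, sense −
mesh 2 [85T→76T]: running ratio 1275/532, sense +
mesh 3 [76T→26T]: running ratio 1275/182, sense −
mesh 4 [26T→92T]: running ratio 1275/644, sense +
ω_out/ω_in = 1275/644

1275/644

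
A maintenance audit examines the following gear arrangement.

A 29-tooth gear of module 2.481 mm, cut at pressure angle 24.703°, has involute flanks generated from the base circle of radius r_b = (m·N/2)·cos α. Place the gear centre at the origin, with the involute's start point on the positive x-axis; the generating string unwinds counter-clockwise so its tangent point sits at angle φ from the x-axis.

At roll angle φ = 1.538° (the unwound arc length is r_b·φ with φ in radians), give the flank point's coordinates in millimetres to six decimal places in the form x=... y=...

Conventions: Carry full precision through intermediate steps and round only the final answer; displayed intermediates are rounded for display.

recognized (one wheel, involute flank): single-mesh tooth geometry, m = 2.481, N = 29
pitch radius r_p = m·N/2 = 2.481·29/2 = 35.974500
base radius r_b = r_p·cos α = 35.974500·cos 24.703° = 32.682340
roll angle φ = 1.538° = 0.02684316 rad
x = r_b·(cos φ + φ·sin φ) = 32.694113
y = r_b·(sin φ − φ·cos φ) = 0.000211

x=32.694113 y=0.000211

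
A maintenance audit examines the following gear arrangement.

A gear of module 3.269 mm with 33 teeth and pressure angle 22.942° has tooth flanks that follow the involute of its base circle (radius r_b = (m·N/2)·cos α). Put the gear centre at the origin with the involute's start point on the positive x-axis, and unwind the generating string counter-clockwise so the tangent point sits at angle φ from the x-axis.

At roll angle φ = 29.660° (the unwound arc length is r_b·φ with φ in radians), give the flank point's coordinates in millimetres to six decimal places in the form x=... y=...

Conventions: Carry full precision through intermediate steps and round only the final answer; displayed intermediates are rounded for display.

x=55.888140 y=2.235901

class = single-mesh tooth geometry [base-circle involute, m = 3.269, 33T]
pitch radius r_p = m·N/2 = 3.269·33/2 = 53.938500
base radius r_b = r_p·cos α = 53.938500·cos 22.942° = 49.671960
roll angle φ = 29.660° = 0.51766466 rad
x = r_b·(cos φ + φ·sin φ) = 55.888140
y = r_b·(sin φ − φ·cos φ) = 2.235901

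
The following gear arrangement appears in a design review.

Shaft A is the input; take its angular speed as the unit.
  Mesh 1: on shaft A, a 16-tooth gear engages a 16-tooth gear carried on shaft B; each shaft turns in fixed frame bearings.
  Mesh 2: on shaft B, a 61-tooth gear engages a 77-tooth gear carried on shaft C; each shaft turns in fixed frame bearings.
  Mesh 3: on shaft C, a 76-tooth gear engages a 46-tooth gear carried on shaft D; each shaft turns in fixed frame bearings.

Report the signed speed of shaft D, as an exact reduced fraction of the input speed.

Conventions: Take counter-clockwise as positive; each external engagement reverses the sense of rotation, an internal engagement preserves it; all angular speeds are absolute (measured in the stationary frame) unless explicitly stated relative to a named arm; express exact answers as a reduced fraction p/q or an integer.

-2318/1771

3-mesh fixed-axis compound train (all bearings frame-fixed)
mesh 1 [16T→16T]: |ω|/ω_in = 1×16/16 = 1, sense flips to −
mesh 2 [61T→77T]: |ω|/ω_in = 1×61/77 = 61/77, sense flips to +
mesh 3 [76T→46T]: |ω|/ω_in = (61/77)×76/46 = 2318/1771, sense flips to −
signed output speed (× input speed) = -2318/1771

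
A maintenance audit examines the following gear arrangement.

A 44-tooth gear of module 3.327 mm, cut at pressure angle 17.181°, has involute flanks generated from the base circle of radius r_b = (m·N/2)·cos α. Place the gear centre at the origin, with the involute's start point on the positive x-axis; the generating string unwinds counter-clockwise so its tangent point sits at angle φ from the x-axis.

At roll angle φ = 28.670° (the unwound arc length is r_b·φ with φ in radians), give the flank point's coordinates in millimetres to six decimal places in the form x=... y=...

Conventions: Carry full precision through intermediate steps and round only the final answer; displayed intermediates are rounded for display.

class = single-mesh tooth geometry [base-circle involute, m = 3.327, 44T]
pitch radius r_p = m·N/2 = 3.327·44/2 = 73.194000
base radius r_b = r_p·cos α = 73.194000·cos 17.181° = 69.927818
roll angle φ = 28.670° = 0.50038590 rad
x = r_b·(cos φ + φ·sin φ) = 78.141869
y = r_b·(sin φ − φ·cos φ) = 2.847938

x=78.141869 y=2.847938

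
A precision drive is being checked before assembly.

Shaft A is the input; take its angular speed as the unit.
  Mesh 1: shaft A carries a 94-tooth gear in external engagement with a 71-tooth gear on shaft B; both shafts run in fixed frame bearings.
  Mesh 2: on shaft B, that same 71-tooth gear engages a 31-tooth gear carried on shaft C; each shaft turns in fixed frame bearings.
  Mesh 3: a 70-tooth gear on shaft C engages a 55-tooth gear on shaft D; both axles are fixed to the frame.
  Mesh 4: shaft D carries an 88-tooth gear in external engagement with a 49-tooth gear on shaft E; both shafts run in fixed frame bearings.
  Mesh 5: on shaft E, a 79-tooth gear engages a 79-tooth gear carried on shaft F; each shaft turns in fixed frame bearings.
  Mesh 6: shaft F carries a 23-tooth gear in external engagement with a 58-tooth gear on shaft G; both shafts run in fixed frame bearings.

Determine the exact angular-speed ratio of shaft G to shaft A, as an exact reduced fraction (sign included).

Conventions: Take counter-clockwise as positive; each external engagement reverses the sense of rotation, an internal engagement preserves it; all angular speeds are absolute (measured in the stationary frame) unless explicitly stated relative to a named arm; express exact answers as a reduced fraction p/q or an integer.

17296/6293

class = fixed-axis compound train [6 meshes; 6 ratios multiply, 6 sense flips]
mesh 1 [94T→71T]: running ratio 94/71, sense −
mesh 2 [71T→31T]: running ratio 94/31, sense +
mesh 3 [70T→55T]: running ratio 1316/341, sense −
mesh 4 [88T→49T]: running ratio 1504/217, sense +
mesh 5 [79T→79T]: running ratio 1504/217, sense −
mesh 6 [23T→58T]: running ratio 17296/6293, sense +
ω_out/ω_in = 17296/6293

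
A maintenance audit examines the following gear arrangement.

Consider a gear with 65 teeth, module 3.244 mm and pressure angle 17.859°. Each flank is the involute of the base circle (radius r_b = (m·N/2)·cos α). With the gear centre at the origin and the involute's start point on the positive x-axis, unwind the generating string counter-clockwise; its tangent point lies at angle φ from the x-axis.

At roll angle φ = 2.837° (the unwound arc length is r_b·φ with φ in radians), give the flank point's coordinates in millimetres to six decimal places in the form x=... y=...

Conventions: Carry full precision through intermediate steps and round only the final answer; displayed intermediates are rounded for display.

x=100.472701 y=0.004060

topology: single-mesh involute geometry — m = 3.244, N = 65
pitch radius r_p = m·N/2 = 3.244·65/2 = 105.430000
base radius r_b = r_p·cos α = 105.430000·cos 17.859° = 100.349761
roll angle φ = 2.837° = 0.04951499 rad
x = r_b·(cos φ + φ·sin φ) = 100.472701
y = r_b·(sin φ − φ·cos φ) = 0.004060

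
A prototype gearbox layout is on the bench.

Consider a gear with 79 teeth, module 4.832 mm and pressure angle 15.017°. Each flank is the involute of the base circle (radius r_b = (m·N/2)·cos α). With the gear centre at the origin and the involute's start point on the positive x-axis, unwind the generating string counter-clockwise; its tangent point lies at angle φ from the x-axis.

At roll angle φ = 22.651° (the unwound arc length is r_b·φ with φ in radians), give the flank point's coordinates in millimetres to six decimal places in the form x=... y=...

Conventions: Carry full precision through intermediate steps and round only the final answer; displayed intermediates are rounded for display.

topology: single-mesh involute geometry — m = 4.832, N = 79
pitch radius r_p = m·N/2 = 4.832·79/2 = 190.864000
base radius r_b = r_p·cos α = 190.864000·cos 15.017° = 184.345802
roll angle φ = 22.651° = 0.39533453 rad
x = r_b·(cos φ + φ·sin φ) = 198.193454
y = r_b·(sin φ − φ·cos φ) = 3.737691

x=198.193454 y=3.737691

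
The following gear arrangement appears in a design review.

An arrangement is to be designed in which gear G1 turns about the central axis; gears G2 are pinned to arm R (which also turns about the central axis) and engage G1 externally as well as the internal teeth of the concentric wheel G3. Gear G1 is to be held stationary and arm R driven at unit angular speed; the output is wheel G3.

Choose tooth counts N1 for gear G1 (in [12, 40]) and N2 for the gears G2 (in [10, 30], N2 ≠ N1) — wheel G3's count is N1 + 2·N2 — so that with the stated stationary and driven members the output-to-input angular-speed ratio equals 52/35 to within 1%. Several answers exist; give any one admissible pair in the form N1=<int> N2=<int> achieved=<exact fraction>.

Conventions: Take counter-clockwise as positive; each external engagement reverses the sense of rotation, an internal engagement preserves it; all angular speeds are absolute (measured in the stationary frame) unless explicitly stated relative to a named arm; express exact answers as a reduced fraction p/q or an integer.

topology: planetary set — design target 52/35, arm = carrier (Willis)
Willis with ω_sun = 0: ω_ring/ω_arm = (N1+N3)/N3; set equal to 52/35  ⇒  N3/N1 = 1/(52/35 − 1) = 35/17
N3 = N1 + 2·N2  ⇒  N2/N1 = (N3/N1 − 1)/2 = (35/17 − 1)/2 = 9/17
smallest multiple with N1 ≥ 12 and N2 ≥ 10: k = 2  ⇒  N1 = 2·17 = 34, N2 = 2·9 = 18 (N1 ≤ 40, N2 ≤ 30, N2 ≠ N1 ✓), N3 = 34 + 2·18 = 70
check: (N1+N3)/N3 with N1 = 34, N3 = 70 gives 52/35; |achieved − target| = 0 ≤ 13/875 ✓

N1=34 N2=18 achieved=52/35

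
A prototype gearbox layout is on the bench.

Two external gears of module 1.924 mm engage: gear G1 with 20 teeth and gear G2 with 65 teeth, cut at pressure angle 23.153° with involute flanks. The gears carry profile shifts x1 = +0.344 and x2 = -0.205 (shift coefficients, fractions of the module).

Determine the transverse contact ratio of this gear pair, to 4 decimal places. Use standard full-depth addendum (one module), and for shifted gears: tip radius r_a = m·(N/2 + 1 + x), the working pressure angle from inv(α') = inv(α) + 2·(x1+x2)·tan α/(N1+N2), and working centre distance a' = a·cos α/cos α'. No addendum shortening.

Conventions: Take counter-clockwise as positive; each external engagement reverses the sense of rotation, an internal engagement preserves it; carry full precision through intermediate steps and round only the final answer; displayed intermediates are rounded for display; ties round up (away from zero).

topology: single-mesh involute geometry — m = 1.924, 20T/65T pair
base radii: r_b1 = 17.690375, r_b2 = 57.493720
tip radii: r_a1 = 21.825856, r_a2 = 64.059580
inv(α') = inv(23.153°) + 2·(+0.344-0.205)·tan α/(20+65) = 0.02493241  ⇒  α' = 23.58223°
a' = a·cos α / cos α' = 81.7700·cos 23.153°/cos 23.58223° = 82.035107
action lengths: √(r_a1²−r_b1²) = 12.783529, √(r_a2²−r_b2²) = 28.250698
base pitch p_b = π·m·cos α = 5.557595
CR = (12.783529 + 28.250698 − 82.035107·sin 23.58223°)/5.557595 = 1.478133
contact ratio ≈ 1.4781

1.4781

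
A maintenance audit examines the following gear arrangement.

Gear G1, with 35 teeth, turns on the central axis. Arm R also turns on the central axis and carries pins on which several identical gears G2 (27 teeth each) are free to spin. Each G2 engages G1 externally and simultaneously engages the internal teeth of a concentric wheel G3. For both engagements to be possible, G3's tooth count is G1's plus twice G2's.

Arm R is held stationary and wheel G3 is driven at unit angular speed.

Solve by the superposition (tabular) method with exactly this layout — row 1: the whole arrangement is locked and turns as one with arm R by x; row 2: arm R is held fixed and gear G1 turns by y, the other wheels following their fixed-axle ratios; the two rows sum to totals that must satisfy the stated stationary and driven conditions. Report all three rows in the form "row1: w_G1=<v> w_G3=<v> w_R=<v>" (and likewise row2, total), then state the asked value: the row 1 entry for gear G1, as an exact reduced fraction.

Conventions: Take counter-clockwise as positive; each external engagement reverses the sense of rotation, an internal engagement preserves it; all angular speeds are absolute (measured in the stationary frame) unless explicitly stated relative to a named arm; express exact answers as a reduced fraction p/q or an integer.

class = planetary set [G3 = 35+2·27 = 89; Willis about the carrier]
superposition row 1 [locked train]: every member turns x
row 2: sun turns y, ring = −(35/89)·y, arm 0
boundary: total ω_arm = x = 0 and total ω_ring = x − (35/89)·y = 1  ⇒  y = -89/35, x = 0
row 2 ring = −(35/89)·(-89/35) = 1
totals (row 1 + row 2): sun 0 + (-89/35) = -89/35, ring 0 + 1 = 1, arm 0 + 0 = 0
asked cell (row1, sun) = 0

row1: w_G1=0 w_G3=0 w_R=0
row2: w_G1=-89/35 w_G3=1 w_R=0
total: w_G1=-89/35 w_G3=1 w_R=0
asked value: 0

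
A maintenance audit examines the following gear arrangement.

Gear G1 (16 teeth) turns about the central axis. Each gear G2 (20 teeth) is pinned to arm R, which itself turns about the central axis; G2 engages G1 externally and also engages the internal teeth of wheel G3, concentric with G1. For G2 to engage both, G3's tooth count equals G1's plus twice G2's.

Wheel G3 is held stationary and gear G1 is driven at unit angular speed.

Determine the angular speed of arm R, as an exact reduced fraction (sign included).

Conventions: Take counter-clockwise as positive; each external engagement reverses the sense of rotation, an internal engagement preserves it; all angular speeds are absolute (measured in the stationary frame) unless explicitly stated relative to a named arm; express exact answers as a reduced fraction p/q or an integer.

2/9

recognized (axles ride arm R): planetary set, 16/20/56 teeth
ring teeth: 16 + 2·20 = 56
16(ω_sun−ω_arm) = −56(ω_ring−ω_arm),  ω_ring = 0, ω_sun = 1
16(1−ω_arm) = −56(0−ω_arm)  ⇒  72·ω_arm = 16  ⇒  ω_arm = 2/9
exact speed ratio = 2/9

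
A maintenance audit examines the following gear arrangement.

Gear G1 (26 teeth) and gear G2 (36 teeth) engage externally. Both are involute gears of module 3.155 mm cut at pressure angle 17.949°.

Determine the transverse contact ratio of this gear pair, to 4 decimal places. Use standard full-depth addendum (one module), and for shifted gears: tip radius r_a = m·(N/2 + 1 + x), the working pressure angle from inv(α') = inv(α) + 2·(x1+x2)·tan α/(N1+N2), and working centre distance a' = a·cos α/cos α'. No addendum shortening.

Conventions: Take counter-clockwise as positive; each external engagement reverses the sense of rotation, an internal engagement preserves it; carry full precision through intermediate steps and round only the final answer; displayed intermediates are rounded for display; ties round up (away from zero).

recognized (one external pair, fixed centres): single-mesh tooth geometry, m = 3.155, N1 = 26, N2 = 36
base radii: r_b1 = 39.018849, r_b2 = 54.026099
tip radii: r_a1 = 44.170000, r_a2 = 59.945000
no profile shift: α' = α, a' = a
action lengths: √(r_a1²−r_b1²) = 20.700684, √(r_a2²−r_b2²) = 25.972748
base pitch p_b = π·m·cos α = 9.429333
CR = (20.700684 + 25.972748 − 97.805000·sin 17.94900°)/9.429333 = 1.753341
contact ratio ≈ 1.7533

1.7533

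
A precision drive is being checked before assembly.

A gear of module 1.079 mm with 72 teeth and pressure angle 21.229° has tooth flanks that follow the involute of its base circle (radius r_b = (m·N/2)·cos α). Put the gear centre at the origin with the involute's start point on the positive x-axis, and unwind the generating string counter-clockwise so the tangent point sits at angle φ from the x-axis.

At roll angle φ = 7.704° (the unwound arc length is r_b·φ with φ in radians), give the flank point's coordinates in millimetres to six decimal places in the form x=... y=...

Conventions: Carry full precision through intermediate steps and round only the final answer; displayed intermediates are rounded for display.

single-mesh involute tooth geometry (72T wheel at module 1.079)
pitch radius r_p = m·N/2 = 1.079·72/2 = 38.844000
base radius r_b = r_p·cos α = 38.844000·cos 21.229° = 36.208071
roll angle φ = 7.704° = 0.13446017 rad
x = r_b·(cos φ + φ·sin φ) = 36.533906
y = r_b·(sin φ − φ·cos φ) = 0.029287

x=36.533906 y=0.029287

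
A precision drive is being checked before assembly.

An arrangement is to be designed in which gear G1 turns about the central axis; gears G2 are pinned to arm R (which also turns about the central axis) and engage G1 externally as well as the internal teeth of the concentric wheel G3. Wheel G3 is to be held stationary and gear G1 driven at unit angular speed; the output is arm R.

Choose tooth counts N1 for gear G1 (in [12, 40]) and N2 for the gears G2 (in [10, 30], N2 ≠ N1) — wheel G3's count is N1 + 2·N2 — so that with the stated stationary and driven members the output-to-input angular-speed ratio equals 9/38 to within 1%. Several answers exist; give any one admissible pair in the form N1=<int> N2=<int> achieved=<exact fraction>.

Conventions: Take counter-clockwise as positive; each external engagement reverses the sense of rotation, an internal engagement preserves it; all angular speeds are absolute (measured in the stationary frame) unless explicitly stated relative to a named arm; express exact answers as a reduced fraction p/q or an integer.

N1=18 N2=20 achieved=9/38

class = planetary set [ratio 9/38 wanted; Willis about the carrier]
Willis with ω_ring = 0: ω_arm/ω_sun = N1/(N1+N3); set equal to 9/38  ⇒  N3/N1 = 1/(9/38) − 1 = 29/9
N3 = N1 + 2·N2  ⇒  N2/N1 = (N3/N1 − 1)/2 = (29/9 − 1)/2 = 10/9
smallest multiple with N1 ≥ 12 and N2 ≥ 10: k = 2  ⇒  N1 = 2·9 = 18, N2 = 2·10 = 20 (N1 ≤ 40, N2 ≤ 30, N2 ≠ N1 ✓), N3 = 18 + 2·20 = 58
check: N1/(N1+N3) with N1 = 18, N3 = 58 gives 9/38; |achieved − target| = 0 ≤ 9/3800 ✓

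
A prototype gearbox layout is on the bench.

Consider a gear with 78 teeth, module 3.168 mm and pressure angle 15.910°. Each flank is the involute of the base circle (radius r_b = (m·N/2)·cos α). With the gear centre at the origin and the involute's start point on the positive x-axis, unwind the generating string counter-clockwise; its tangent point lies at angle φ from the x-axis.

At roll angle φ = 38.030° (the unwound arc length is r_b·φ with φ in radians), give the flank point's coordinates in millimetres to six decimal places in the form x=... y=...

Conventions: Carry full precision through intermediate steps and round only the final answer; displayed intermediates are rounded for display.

x=142.179783 y=11.079518

class = single-mesh tooth geometry [base-circle involute, m = 3.168, 78T]
pitch radius r_p = m·N/2 = 3.168·78/2 = 123.552000
base radius r_b = r_p·cos α = 123.552000·cos 15.910° = 118.819153
roll angle φ = 38.030° = 0.66374871 rad
x = r_b·(cos φ + φ·sin φ) = 142.179783
y = r_b·(sin φ − φ·cos φ) = 11.079518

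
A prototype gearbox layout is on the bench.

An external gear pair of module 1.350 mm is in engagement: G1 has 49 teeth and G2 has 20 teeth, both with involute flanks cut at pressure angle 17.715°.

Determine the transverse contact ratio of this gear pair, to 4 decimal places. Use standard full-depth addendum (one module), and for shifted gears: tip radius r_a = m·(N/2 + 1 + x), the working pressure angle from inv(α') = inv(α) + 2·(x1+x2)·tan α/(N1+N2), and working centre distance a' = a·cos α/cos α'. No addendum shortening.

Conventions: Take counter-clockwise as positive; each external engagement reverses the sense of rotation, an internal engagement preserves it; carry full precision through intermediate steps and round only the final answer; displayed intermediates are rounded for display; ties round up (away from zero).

topology: single-mesh involute geometry — m = 1.350, 49T/20T pair
base radii: r_b1 = 31.506645, r_b2 = 12.859855
tip radii: r_a1 = 34.425000, r_a2 = 14.850000
no profile shift: α' = α, a' = a
action lengths: √(r_a1²−r_b1²) = 13.871264, √(r_a2²−r_b2²) = 7.426078
base pitch p_b = π·m·cos α = 4.040043
CR = (13.871264 + 7.426078 − 46.575000·sin 17.71500°)/4.040043 = 1.763691
contact ratio ≈ 1.7637

1.7637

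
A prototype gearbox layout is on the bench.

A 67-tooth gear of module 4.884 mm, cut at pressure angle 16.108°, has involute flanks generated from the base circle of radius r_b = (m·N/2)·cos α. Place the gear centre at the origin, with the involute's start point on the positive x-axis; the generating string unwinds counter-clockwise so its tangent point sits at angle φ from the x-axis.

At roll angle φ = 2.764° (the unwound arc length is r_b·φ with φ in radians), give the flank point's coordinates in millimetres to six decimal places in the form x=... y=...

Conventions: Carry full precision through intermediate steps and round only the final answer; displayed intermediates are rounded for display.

x=157.373383 y=0.005881

recognized (one wheel, involute flank): single-mesh tooth geometry, m = 4.884, N = 67
pitch radius r_p = m·N/2 = 4.884·67/2 = 163.614000
base radius r_b = r_p·cos α = 163.614000·cos 16.108° = 157.190584
roll angle φ = 2.764° = 0.04824090 rad
x = r_b·(cos φ + φ·sin φ) = 157.373383
y = r_b·(sin φ − φ·cos φ) = 0.005881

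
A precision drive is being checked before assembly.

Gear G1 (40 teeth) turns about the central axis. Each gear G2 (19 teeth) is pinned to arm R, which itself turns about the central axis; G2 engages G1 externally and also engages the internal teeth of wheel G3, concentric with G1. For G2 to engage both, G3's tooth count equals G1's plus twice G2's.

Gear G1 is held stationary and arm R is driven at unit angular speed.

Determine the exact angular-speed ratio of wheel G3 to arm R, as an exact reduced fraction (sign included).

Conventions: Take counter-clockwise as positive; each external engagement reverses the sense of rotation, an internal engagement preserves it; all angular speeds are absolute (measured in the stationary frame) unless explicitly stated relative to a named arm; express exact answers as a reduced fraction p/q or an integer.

planetary set (40T centre, 19T on arm, 78T internal) — Willis relation
ring teeth: 40 + 2·19 = 78
40(ω_sun−ω_arm) = −78(ω_ring−ω_arm),  ω_sun = 0, ω_arm = 1
ω_ring = 1 − (40/78)(0−1) = 59/39
ω_out/ω_in = 59/39

59/39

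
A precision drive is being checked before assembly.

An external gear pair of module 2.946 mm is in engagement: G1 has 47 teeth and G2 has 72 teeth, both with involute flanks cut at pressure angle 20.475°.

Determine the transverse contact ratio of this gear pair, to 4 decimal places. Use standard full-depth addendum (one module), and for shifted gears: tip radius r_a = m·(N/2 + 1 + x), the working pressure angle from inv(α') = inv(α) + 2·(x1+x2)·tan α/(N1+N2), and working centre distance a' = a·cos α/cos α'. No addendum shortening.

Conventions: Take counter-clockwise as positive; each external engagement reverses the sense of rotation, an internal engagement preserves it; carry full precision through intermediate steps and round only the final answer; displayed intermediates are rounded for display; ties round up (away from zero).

class = single-mesh tooth geometry [involute pair 47T × 72T, m = 2.946]
base radii: r_b1 = 64.857325, r_b2 = 99.355902
tip radii: r_a1 = 72.177000, r_a2 = 109.002000
no profile shift: α' = α, a' = a
action lengths: √(r_a1²−r_b1²) = 31.670913, √(r_a2²−r_b2²) = 44.831247
base pitch p_b = π·m·cos α = 8.670438
CR = (31.670913 + 44.831247 − 175.287000·sin 20.47500°)/8.670438 = 1.751584
contact ratio ≈ 1.7516

1.7516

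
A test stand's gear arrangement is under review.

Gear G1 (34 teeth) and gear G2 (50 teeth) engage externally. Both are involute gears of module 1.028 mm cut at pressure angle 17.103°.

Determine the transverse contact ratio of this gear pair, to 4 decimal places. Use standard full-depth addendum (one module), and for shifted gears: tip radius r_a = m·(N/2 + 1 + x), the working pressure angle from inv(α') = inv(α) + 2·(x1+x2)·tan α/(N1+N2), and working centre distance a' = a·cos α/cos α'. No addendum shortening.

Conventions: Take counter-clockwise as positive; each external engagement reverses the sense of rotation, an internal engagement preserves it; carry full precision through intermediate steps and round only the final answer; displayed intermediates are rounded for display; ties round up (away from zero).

1.8795

single-mesh involute tooth geometry (34T engaging 50T at module 1.028)
base radii: r_b1 = 16.703170, r_b2 = 24.563485
tip radii: r_a1 = 18.504000, r_a2 = 26.728000
no profile shift: α' = α, a' = a
action lengths: √(r_a1²−r_b1²) = 7.962546, √(r_a2²−r_b2²) = 10.536660
base pitch p_b = π·m·cos α = 3.086739
CR = (7.962546 + 10.536660 − 43.176000·sin 17.10300°)/3.086739 = 1.879511
contact ratio ≈ 1.8795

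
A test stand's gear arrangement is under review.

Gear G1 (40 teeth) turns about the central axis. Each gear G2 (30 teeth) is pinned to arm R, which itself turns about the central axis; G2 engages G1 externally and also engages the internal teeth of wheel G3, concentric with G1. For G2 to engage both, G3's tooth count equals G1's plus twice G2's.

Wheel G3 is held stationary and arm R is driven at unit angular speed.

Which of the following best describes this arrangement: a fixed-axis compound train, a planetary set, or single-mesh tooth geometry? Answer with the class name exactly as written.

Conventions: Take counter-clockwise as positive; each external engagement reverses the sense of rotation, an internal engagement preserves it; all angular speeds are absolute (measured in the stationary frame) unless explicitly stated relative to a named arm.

recognized (axles ride arm R): planetary set, 40/30/100 teeth
classification: planetary set

planetary set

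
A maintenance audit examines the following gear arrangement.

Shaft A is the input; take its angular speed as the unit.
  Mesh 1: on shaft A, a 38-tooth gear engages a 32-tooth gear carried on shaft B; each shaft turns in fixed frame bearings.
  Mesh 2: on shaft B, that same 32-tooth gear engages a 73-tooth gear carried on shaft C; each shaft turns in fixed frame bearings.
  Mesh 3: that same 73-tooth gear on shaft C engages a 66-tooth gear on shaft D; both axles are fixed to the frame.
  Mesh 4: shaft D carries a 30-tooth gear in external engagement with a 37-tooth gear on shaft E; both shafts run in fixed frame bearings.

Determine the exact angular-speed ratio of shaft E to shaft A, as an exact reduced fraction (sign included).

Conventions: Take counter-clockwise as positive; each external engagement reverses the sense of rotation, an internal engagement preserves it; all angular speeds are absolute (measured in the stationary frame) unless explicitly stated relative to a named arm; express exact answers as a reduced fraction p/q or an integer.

190/407

class = fixed-axis compound train [4 meshes; 4 ratios multiply, 4 sense flips]
mesh 1 [38T→32T]: running ratio 19/16, sense −
mesh 2 [32T→73T]: running ratio 38/73, sense +
mesh 3 [73T→66T]: running ratio 19/33, sense −
mesh 4 [30T→37T]: running ratio 190/407, sense +
ω_out/ω_in = 190/407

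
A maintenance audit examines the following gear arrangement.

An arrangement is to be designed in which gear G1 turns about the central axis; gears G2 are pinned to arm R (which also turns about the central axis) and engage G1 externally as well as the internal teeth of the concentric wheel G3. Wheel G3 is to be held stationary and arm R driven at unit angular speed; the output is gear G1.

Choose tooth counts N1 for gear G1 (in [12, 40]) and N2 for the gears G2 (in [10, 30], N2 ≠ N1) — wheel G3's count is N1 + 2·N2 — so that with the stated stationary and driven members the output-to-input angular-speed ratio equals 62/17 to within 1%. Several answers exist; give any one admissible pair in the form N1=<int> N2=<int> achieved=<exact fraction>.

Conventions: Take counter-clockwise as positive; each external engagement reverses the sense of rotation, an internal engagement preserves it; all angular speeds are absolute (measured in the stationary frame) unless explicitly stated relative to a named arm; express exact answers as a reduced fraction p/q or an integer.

N1=17 N2=14 achieved=62/17

topology: planetary set — design target 62/17, arm = carrier (Willis)
Willis with ω_ring = 0: ω_sun/ω_arm = (N1+N3)/N1; set equal to 62/17  ⇒  N3/N1 = 62/17 − 1 = 45/17
N3 = N1 + 2·N2  ⇒  N2/N1 = (N3/N1 − 1)/2 = (45/17 − 1)/2 = 14/17
smallest multiple with N1 ≥ 12 and N2 ≥ 10: k = 1  ⇒  N1 = 1·17 = 17, N2 = 1·14 = 14 (N1 ≤ 40, N2 ≤ 30, N2 ≠ N1 ✓), N3 = 17 + 2·14 = 45
check: (N1+N3)/N1 with N1 = 17, N3 = 45 gives 62/17; |achieved − target| = 0 ≤ 31/850 ✓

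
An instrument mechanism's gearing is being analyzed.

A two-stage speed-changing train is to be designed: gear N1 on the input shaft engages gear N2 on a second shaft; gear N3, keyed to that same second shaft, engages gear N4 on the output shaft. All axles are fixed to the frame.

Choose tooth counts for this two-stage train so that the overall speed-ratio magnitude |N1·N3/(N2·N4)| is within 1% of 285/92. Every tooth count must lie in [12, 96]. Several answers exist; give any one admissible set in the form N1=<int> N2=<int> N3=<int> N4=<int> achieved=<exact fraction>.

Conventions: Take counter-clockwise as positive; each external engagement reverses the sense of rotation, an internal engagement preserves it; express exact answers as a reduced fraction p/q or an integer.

N1=15 N2=12 N3=57 N4=23 achieved=285/92

2-stage fixed-axis compound train for ratio 285/92
target = 285/92 in lowest terms: an exact hit needs N1·N3 = k·285 and N2·N4 = k·92 for one integer k, every count in [12, 96]; additionally prefer no 1:1 stage (N1 ≠ N2, N3 ≠ N4)
k = 1…2: no 1:1-free in-range split of k·285 and k·92 into factor pairs; take k = 3
k = 3: N1·N3 = 855 = 15·57, N2·N4 = 276 = 12·23
achieved = 15·57/(12·23) = 285/92; |achieved − target| = 0 ≤ 57/1840 ✓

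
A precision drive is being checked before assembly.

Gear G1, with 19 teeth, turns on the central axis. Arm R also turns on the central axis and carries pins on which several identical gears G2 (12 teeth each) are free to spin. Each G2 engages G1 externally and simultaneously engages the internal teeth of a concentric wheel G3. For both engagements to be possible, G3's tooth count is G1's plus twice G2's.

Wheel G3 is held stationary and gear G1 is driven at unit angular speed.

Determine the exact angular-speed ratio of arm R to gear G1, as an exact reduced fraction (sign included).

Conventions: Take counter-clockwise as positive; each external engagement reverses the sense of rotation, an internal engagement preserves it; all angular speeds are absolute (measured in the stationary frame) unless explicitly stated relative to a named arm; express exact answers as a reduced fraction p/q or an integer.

recognized (axles ride arm R): planetary set, 19/12/43 teeth
ring teeth: 19 + 2·12 = 43
19(ω_sun−ω_arm) = −43(ω_ring−ω_arm),  ω_ring = 0, ω_sun = 1
19(1−ω_arm) = −43(0−ω_arm)  ⇒  62·ω_arm = 19  ⇒  ω_arm = 19/62
ω_out/ω_in = 19/62

19/62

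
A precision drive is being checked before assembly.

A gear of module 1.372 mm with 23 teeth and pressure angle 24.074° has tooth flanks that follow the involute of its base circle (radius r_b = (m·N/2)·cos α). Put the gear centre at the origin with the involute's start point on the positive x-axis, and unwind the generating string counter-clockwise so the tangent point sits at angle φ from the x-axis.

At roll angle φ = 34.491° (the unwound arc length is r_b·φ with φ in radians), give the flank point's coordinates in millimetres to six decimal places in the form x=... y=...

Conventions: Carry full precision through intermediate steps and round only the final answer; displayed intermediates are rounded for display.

single-mesh involute tooth geometry (23T wheel at module 1.372)
pitch radius r_p = m·N/2 = 1.372·23/2 = 15.778000
base radius r_b = r_p·cos α = 15.778000·cos 24.074° = 14.405620
roll angle φ = 34.491° = 0.60198151 rad
x = r_b·(cos φ + φ·sin φ) = 16.784035
y = r_b·(sin φ − φ·cos φ) = 1.010043

x=16.784035 y=1.010043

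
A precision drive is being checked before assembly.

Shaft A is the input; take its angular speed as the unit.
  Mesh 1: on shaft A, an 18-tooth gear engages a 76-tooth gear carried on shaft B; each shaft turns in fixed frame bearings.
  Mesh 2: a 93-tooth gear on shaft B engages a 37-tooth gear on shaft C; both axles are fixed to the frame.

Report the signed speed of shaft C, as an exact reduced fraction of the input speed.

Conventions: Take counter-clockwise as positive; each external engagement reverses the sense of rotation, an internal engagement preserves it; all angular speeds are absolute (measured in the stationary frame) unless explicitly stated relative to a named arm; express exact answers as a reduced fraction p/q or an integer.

837/1406

2-mesh fixed-axis compound train (all bearings frame-fixed)
mesh 1 [18T→76T]: |ω|/ω_in = 1×18/76 = 9/38, sense flips to −
mesh 2 [93T→37T]: |ω|/ω_in = (9/38)×93/37 = 837/1406, sense flips to +
signed output speed (× input speed) = 837/1406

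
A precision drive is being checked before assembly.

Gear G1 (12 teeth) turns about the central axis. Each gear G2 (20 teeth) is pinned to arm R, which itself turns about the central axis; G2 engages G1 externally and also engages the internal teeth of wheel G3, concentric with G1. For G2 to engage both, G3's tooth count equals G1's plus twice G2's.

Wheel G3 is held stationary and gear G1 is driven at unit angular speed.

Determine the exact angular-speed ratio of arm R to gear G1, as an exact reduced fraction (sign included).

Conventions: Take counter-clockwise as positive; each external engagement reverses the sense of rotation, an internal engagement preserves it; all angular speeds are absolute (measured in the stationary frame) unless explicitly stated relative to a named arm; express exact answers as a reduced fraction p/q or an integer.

topology: planetary set — G1 12T / G2 20T / G3 52T, arm = carrier (Willis)
ring teeth: 12 + 2·20 = 52
12(ω_sun−ω_arm) = −52(ω_ring−ω_arm),  ω_ring = 0, ω_sun = 1
12(1−ω_arm) = −52(0−ω_arm)  ⇒  64·ω_arm = 12  ⇒  ω_arm = 3/16
ω_out/ω_in = 3/16

3/16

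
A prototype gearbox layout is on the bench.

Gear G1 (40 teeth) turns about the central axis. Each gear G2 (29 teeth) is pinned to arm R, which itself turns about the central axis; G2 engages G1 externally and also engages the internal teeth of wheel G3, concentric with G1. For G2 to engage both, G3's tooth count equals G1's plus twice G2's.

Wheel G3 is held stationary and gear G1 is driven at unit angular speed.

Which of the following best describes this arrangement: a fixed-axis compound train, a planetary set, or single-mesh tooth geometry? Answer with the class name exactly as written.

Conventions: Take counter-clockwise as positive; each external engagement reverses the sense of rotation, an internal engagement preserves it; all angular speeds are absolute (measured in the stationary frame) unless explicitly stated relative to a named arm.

planetary set

recognized (axles ride arm R): planetary set, 40/29/98 teeth
classification: planetary set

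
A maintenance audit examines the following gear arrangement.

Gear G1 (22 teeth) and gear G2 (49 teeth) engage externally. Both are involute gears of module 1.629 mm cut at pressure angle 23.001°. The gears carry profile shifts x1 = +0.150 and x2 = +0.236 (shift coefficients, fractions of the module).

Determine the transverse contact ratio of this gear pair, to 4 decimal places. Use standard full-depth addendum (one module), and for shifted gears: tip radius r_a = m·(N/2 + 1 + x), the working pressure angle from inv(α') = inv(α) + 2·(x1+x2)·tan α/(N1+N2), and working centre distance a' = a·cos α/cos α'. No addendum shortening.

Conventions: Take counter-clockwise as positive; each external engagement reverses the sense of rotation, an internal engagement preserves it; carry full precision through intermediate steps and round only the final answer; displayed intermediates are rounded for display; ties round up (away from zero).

1.4901

class = single-mesh tooth geometry [involute pair 22T × 49T, m = 1.629]
base radii: r_b1 = 16.494404, r_b2 = 36.737537
tip radii: r_a1 = 19.792350, r_a2 = 41.923944
inv(α') = inv(23.001°) + 2·(+0.150+0.236)·tan α/(22+49) = 0.02766787  ⇒  α' = 24.37438°
a' = a·cos α / cos α' = 57.8295·cos 23.001°/cos 24.37438° = 58.440876
action lengths: √(r_a1²−r_b1²) = 10.939458, √(r_a2²−r_b2²) = 20.198279
base pitch p_b = π·m·cos α = 4.710791
CR = (10.939458 + 20.198279 − 58.440876·sin 24.37438°)/4.710791 = 1.490059
contact ratio ≈ 1.4901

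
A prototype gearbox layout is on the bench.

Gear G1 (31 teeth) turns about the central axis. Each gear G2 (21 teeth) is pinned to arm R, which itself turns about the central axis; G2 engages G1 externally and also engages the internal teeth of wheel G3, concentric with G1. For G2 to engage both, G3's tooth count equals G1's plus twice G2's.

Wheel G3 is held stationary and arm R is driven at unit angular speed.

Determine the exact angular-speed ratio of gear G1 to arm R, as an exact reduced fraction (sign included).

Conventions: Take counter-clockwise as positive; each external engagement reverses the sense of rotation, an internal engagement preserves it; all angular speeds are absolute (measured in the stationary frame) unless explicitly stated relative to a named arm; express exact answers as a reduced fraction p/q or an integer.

104/31

recognized (axles ride arm R): planetary set, 31/21/73 teeth
ring teeth: 31 + 2·21 = 73
31(ω_sun−ω_arm) = −73(ω_ring−ω_arm),  ω_ring = 0, ω_arm = 1
ω_sun = 1 − (73/31)(0−1) = 104/31
ω_out/ω_in = 104/31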